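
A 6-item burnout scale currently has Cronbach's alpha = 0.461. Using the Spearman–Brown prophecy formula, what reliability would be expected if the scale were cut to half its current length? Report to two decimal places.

predicted reliability = 0.30

Length factor m = 1/2
α' = m·α / (1 − (1−m)·α)
   = 1/2 × 0.461 / (1 − (1 − 1/2) × 0.461)
   = 0.2305 / 0.7695 = 0.30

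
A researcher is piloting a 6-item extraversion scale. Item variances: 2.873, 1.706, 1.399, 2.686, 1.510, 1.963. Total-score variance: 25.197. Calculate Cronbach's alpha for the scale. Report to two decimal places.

α = 0.62

Σσᵢ² = 2.873 + 1.706 + 1.399 + 2.686 + 1.510 + 1.963 = 12.137
α = (k/(k−1))·(1 − Σσᵢ²/σ²_total) = (6/5)·(1 − 12.137/25.197) = 0.62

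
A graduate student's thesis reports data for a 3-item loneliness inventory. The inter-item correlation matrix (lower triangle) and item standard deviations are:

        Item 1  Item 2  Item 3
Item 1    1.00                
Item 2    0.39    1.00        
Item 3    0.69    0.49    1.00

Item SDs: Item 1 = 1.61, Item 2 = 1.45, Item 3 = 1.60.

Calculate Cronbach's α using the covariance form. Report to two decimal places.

α = 0.77

Σσ²ᵢ = 1.61² + 1.45² + 1.60² = 7.2546
Covariances σ_ij = r_ij · s_i · s_j:
  σ(Item 1,Item 2) = 0.39 × 1.61 × 1.45 = 0.9105
  σ(Item 1,Item 3) = 0.69 × 1.61 × 1.60 = 1.7774
  σ(Item 2,Item 3) = 0.49 × 1.45 × 1.60 = 1.1368
σ²_T = Σσ²ᵢ + 2·Σσ_ij = 7.2546 + 2 × 3.8247 = 14.9040
α = (3/2)·(1 − 7.2546/14.9040) = 0.77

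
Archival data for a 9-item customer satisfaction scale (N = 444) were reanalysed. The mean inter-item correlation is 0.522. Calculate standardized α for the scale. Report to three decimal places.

Standardized α = k·r̄ / (1 + (k−1)·r̄) = 9 × 0.522 / (1 + 8 × 0.522)
  = 4.6980 / 5.1760 = 0.908

α = 0.908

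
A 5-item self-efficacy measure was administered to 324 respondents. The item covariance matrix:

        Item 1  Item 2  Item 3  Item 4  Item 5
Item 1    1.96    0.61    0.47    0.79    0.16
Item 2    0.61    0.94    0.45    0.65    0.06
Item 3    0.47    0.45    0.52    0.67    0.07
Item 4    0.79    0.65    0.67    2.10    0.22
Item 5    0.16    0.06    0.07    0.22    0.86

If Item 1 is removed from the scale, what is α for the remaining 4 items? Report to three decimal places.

Remaining items: Item 2, Item 3, Item 4, Item 5 (k = 4).
Σσᵢ² = 0.94 + 0.52 + 2.10 + 0.86 = 4.42
σ²_T = 4.42 + 2 × 2.12 = 8.66
α (item deleted) = (4/3)·(1 − 4.42/8.66) = 0.653

α = 0.653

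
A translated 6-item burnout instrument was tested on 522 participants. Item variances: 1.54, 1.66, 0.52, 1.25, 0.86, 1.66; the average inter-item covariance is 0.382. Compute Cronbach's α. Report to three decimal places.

Σσ²ᵢ = 1.54 + 1.66 + 0.52 + 1.25 + 0.86 + 1.66 = 7.49
Sum of the 15 distinct covariances = 15 × 0.382 = 5.730
Var(T) = Σσ²ᵢ + 2·Σcov = 7.49 + 2 × 5.730 = 18.950
α = (6/5)·(1 − 7.49/18.950) = 0.726

Cronbach's α = 0.726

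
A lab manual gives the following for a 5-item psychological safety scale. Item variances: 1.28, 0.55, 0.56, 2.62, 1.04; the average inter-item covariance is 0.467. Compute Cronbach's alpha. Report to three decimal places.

Σσ²ᵢ = 1.28 + 0.55 + 0.56 + 2.62 + 1.04 = 6.05
Sum of the 10 distinct covariances = 10 × 0.467 = 4.670
σ²_total = Σσ²ᵢ + 2·Σcov = 6.05 + 2 × 4.670 = 15.390
α = (5/4)·(1 − 6.05/15.390) = 0.759

α = 0.759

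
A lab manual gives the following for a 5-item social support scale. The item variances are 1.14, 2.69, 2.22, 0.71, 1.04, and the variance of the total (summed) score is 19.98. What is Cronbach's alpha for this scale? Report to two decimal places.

α = 0.76

sum of item variances = 1.14 + 2.69 + 2.22 + 0.71 + 1.04 = 7.80
α = (k/(k−1))·(1 − sum of item variances/σ²_total) = (5/4)·(1 − 7.80/19.98) = 0.76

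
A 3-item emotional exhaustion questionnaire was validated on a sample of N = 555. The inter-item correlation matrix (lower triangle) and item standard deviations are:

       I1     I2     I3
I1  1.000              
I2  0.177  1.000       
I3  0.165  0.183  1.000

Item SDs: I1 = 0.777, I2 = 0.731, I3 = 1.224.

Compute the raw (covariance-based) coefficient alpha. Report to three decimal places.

α = 0.363

Σσ²ᵢ = 0.777² + 0.731² + 1.224² = 2.6363
Covariances σ_ij = r_ij · s_i · s_j:
  σ(I1,I2) = 0.177 × 0.777 × 0.731 = 0.1005
  σ(I1,I3) = 0.165 × 0.777 × 1.224 = 0.1569
  σ(I2,I3) = 0.183 × 0.731 × 1.224 = 0.1637
σ²_T = Σσ²ᵢ + 2·Σσ_ij = 2.6363 + 2 × 0.4211 = 3.4785
α = (3/2)·(1 − 2.6363/3.4785) = 0.363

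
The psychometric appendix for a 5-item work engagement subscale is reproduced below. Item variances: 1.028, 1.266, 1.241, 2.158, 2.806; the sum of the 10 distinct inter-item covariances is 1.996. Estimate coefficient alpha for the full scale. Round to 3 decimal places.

Σσ²ᵢ = 1.028 + 1.266 + 1.241 + 2.158 + 2.806 = 8.499
Sum of distinct covariances = 1.996
σ²_total = Σσ²ᵢ + 2·Σcov = 8.499 + 2 × 1.996 = 12.491
α = (5/4)·(1 − 8.499/12.491) = 0.399

coefficient alpha = 0.399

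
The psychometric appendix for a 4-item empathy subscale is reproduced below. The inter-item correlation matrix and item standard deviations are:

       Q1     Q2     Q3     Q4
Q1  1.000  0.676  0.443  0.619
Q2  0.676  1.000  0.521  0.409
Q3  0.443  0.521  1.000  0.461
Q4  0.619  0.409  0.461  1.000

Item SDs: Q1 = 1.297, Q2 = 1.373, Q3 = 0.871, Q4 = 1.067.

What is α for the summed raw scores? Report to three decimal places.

α = 0.809

Σσ²ᵢ = 1.297² + 1.373² + 0.871² + 1.067² = 5.4645
Covariances σ_ij = r_ij · s_i · s_j:
  σ(Q1,Q2) = 0.676 × 1.297 × 1.373 = 1.2038
  σ(Q1,Q3) = 0.443 × 1.297 × 0.871 = 0.5005
  σ(Q1,Q4) = 0.619 × 1.297 × 1.067 = 0.8566
  σ(Q2,Q3) = 0.521 × 1.373 × 0.871 = 0.6231
  σ(Q2,Q4) = 0.409 × 1.373 × 1.067 = 0.5992
  σ(Q3,Q4) = 0.461 × 0.871 × 1.067 = 0.4284
σ²_T = Σσ²ᵢ + 2·Σσ_ij = 5.4645 + 2 × 4.2116 = 13.8877
α = (4/3)·(1 − 5.4645/13.8877) = 0.809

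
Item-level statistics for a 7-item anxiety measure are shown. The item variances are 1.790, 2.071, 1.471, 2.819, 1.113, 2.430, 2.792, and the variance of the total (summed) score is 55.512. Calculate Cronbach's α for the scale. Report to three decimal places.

Cronbach's α = 0.862

Σσᵢ² = 1.790 + 2.071 + 1.471 + 2.819 + 1.113 + 2.430 + 2.792 = 14.486
α = (k/(k−1))·(1 − Σσᵢ²/total variance) = (7/6)·(1 − 14.486/55.512) = 0.862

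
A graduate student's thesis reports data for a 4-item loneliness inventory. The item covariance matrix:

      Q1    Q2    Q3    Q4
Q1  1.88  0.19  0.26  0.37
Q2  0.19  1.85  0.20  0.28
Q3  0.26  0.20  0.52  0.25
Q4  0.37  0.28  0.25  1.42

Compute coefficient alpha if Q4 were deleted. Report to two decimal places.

Remaining items: Q1, Q2, Q3 (k = 3).
Σσ²ᵢ = 1.88 + 1.85 + 0.52 = 4.25
Var(T) = 4.25 + 2 × 0.65 = 5.55
α (item deleted) = (3/2)·(1 − 4.25/5.55) = 0.35

α = 0.35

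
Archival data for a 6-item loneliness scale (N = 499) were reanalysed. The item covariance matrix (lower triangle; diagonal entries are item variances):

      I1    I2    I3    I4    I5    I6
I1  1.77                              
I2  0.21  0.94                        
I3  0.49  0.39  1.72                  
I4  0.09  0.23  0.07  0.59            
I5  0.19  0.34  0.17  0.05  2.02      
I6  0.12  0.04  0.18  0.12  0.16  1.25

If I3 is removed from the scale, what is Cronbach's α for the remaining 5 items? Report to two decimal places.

α = 0.40

Remaining items: I1, I2, I4, I5, I6 (k = 5).
Σσ²ᵢ = 1.77 + 0.94 + 0.59 + 2.02 + 1.25 = 6.57
Var(T) = 6.57 + 2 × 1.55 = 9.67
α (item deleted) = (5/4)·(1 − 6.57/9.67) = 0.40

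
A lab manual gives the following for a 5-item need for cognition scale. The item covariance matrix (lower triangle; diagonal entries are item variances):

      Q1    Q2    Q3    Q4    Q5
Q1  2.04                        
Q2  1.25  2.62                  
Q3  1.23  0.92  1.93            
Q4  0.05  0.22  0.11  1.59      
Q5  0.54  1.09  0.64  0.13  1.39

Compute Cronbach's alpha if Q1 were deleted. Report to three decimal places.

Cronbach's alpha = 0.603

Remaining items: Q2, Q3, Q4, Q5 (k = 4).
Σσ²ᵢ = 2.62 + 1.93 + 1.59 + 1.39 = 7.53
σ²_T = 7.53 + 2 × 3.11 = 13.75
α (item deleted) = (4/3)·(1 − 7.53/13.75) = 0.603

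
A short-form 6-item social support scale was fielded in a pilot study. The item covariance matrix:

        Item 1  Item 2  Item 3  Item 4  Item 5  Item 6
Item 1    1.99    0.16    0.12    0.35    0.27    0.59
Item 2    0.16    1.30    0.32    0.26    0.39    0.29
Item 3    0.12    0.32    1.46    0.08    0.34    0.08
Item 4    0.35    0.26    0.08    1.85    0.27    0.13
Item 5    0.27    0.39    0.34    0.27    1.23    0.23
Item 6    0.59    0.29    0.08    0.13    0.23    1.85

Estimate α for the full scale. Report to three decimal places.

Σσ²ᵢ = 1.99 + 1.30 + 1.46 + 1.85 + 1.23 + 1.85 = 9.68
Sum of the distinct covariances = 3.88
σ²_total = 9.68 + 2 × 3.88 = 17.44
α = (k/(k−1))·(1 − Σσ²ᵢ/σ²_total) = (6/5)·(1 − 9.68/17.44) = 0.534

α = 0.534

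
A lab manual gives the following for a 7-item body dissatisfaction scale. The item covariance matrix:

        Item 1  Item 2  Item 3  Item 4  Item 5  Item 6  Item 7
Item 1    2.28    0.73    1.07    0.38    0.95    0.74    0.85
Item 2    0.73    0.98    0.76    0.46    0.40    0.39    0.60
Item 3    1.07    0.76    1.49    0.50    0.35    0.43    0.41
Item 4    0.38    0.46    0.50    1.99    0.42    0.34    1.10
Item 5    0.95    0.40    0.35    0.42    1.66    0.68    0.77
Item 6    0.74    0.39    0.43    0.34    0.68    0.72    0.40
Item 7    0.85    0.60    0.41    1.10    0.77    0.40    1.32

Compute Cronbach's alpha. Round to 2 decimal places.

Σσ²ᵢ = 2.28 + 0.98 + 1.49 + 1.99 + 1.66 + 0.72 + 1.32 = 10.44
Sum of off-diagonal covariances = 12.73
σ²_T = 10.44 + 2 × 12.73 = 35.90
α = (k/(k−1))·(1 − Σσ²ᵢ/σ²_T) = (7/6)·(1 − 10.44/35.90) = 0.83

Cronbach's alpha = 0.83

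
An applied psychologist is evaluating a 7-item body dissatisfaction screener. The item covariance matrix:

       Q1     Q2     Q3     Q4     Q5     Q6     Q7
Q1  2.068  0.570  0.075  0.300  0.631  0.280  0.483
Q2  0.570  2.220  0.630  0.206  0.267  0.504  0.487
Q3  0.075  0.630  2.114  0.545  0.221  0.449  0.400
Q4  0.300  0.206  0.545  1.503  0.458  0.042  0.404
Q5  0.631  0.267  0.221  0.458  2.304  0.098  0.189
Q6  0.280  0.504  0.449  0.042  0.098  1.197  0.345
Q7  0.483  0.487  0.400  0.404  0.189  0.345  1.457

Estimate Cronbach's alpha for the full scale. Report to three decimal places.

Σσᵢ² = 2.068 + 2.220 + 2.114 + 1.503 + 2.304 + 1.197 + 1.457 = 12.863
Σ_{i<j} σ_ij = 7.584
total variance = 12.863 + 2 × 7.584 = 28.031
α = (k/(k−1))·(1 − Σσᵢ²/total variance) = (7/6)·(1 − 12.863/28.031) = 0.631

Cronbach's alpha = 0.631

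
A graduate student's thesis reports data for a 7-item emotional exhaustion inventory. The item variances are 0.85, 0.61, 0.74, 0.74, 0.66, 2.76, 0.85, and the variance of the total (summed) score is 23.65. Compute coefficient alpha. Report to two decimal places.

coefficient alpha = 0.81

Σσ²ᵢ = 0.85 + 0.61 + 0.74 + 0.74 + 0.66 + 2.76 + 0.85 = 7.21
α = (k/(k−1))·(1 − Σσ²ᵢ/Var(T)) = (7/6)·(1 − 7.21/23.65) = 0.81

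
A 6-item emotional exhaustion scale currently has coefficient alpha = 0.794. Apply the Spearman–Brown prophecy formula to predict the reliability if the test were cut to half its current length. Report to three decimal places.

Length factor m = 1/2
α' = m·α / (1 − (1−m)·α)
   = 1/2 × 0.794 / (1 − (1 − 1/2) × 0.794)
   = 0.3970 / 0.6030 = 0.658

predicted reliability = 0.658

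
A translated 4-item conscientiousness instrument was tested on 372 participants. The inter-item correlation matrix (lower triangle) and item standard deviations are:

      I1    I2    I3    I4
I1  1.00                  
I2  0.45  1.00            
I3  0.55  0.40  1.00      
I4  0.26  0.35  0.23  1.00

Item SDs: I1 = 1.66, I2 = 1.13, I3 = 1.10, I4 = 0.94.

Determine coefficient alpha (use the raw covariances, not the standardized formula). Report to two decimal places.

Σσ²ᵢ = 1.66² + 1.13² + 1.10² + 0.94² = 6.1261
Covariances σ_ij = r_ij · s_i · s_j:
  σ(I1,I2) = 0.45 × 1.66 × 1.13 = 0.8441
  σ(I1,I3) = 0.55 × 1.66 × 1.10 = 1.0043
  σ(I1,I4) = 0.26 × 1.66 × 0.94 = 0.4057
  σ(I2,I3) = 0.40 × 1.13 × 1.10 = 0.4972
  σ(I2,I4) = 0.35 × 1.13 × 0.94 = 0.3718
  σ(I3,I4) = 0.23 × 1.10 × 0.94 = 0.2378
σ²_T = Σσ²ᵢ + 2·Σσ_ij = 6.1261 + 2 × 3.3609 = 12.8479
α = (4/3)·(1 − 6.1261/12.8479) = 0.70

α = 0.70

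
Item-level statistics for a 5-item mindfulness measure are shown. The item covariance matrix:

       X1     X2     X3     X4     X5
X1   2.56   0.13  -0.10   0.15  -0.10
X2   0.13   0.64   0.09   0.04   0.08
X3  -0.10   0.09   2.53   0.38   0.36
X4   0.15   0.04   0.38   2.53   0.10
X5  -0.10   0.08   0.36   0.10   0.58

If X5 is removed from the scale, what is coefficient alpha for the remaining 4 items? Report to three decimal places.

α = 0.191

Remaining items: X1, X2, X3, X4 (k = 4).
Σσᵢ² = 2.56 + 0.64 + 2.53 + 2.53 = 8.26
Var(T) = 8.26 + 2 × 0.69 = 9.64
α (item deleted) = (4/3)·(1 − 8.26/9.64) = 0.191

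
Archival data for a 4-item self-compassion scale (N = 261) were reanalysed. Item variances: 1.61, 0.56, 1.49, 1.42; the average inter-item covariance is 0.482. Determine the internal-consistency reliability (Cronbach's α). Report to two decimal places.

Cronbach's α = 0.71

Σσ²ᵢ = 1.61 + 0.56 + 1.49 + 1.42 = 5.08
Sum of the 6 distinct covariances = 6 × 0.482 = 2.892
total variance = Σσ²ᵢ + 2·Σcov = 5.08 + 2 × 2.892 = 10.864
α = (4/3)·(1 − 5.08/10.864) = 0.71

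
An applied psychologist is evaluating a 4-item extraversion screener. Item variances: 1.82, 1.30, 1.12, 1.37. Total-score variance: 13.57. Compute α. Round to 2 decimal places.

Σσᵢ² = 1.82 + 1.30 + 1.12 + 1.37 = 5.61
α = (k/(k−1))·(1 − Σσᵢ²/Var(T)) = (4/3)·(1 − 5.61/13.57) = 0.78

α = 0.78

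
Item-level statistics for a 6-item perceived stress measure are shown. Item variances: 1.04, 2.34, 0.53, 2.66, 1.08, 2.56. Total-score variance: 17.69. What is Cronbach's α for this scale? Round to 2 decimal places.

Σσ²ᵢ = 1.04 + 2.34 + 0.53 + 2.66 + 1.08 + 2.56 = 10.21
α = (k/(k−1))·(1 − Σσ²ᵢ/σ²_total) = (6/5)·(1 − 10.21/17.69) = 0.51

Cronbach's α = 0.51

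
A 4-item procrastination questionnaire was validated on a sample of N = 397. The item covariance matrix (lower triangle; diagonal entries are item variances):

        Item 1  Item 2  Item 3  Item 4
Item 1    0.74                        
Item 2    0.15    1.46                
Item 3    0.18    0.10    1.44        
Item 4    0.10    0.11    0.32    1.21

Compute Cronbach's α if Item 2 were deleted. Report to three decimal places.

Remaining items: Item 1, Item 3, Item 4 (k = 3).
Σσᵢ² = 0.74 + 1.44 + 1.21 = 3.39
σ²_total = 3.39 + 2 × 0.60 = 4.59
α (item deleted) = (3/2)·(1 − 3.39/4.59) = 0.392

Cronbach's α = 0.392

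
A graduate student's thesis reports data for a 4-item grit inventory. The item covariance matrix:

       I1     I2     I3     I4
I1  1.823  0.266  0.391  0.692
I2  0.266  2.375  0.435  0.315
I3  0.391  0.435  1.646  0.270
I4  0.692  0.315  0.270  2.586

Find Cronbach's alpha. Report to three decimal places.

Σσᵢ² = 1.823 + 2.375 + 1.646 + 2.586 = 8.430
Sum of off-diagonal covariances = 2.369
total variance = 8.430 + 2 × 2.369 = 13.168
α = (k/(k−1))·(1 − Σσᵢ²/total variance) = (4/3)·(1 − 8.430/13.168) = 0.480

Cronbach's alpha = 0.480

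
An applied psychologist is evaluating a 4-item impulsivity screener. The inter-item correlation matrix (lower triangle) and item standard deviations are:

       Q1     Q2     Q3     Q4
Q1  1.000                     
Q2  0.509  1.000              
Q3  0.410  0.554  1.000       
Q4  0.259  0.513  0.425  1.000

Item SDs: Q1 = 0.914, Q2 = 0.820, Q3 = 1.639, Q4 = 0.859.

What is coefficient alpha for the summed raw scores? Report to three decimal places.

Σσ²ᵢ = 0.914² + 0.820² + 1.639² + 0.859² = 4.9320
Covariances σ_ij = r_ij · s_i · s_j:
  σ(Q1,Q2) = 0.509 × 0.914 × 0.820 = 0.3815
  σ(Q1,Q3) = 0.410 × 0.914 × 1.639 = 0.6142
  σ(Q1,Q4) = 0.259 × 0.914 × 0.859 = 0.2033
  σ(Q2,Q3) = 0.554 × 0.820 × 1.639 = 0.7446
  σ(Q2,Q4) = 0.513 × 0.820 × 0.859 = 0.3613
  σ(Q3,Q4) = 0.425 × 1.639 × 0.859 = 0.5984
σ²_T = Σσ²ᵢ + 2·Σσ_ij = 4.9320 + 2 × 2.9033 = 10.7386
α = (4/3)·(1 − 4.9320/10.7386) = 0.721

α = 0.721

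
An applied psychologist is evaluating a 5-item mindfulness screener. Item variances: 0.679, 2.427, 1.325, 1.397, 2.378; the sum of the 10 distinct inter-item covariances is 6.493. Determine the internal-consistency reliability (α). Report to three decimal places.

α = 0.766

Σσᵢ² = 0.679 + 2.427 + 1.325 + 1.397 + 2.378 = 8.206
Sum of distinct covariances = 6.493
Var(T) = Σσᵢ² + 2·Σcov = 8.206 + 2 × 6.493 = 21.192
α = (5/4)·(1 − 8.206/21.192) = 0.766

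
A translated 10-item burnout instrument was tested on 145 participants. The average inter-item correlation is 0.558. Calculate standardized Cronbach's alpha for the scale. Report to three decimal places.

Standardized α = k·r̄ / (1 + (k−1)·r̄) = 10 × 0.558 / (1 + 9 × 0.558)
  = 5.5800 / 6.0220 = 0.927

standardized Cronbach's alpha = 0.927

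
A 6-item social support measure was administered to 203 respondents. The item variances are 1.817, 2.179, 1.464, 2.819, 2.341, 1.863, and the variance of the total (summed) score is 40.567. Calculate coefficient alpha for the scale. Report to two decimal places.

sum of item variances = 1.817 + 2.179 + 1.464 + 2.819 + 2.341 + 1.863 = 12.483
α = (k/(k−1))·(1 − sum of item variances/total variance) = (6/5)·(1 − 12.483/40.567) = 0.83

coefficient alpha = 0.83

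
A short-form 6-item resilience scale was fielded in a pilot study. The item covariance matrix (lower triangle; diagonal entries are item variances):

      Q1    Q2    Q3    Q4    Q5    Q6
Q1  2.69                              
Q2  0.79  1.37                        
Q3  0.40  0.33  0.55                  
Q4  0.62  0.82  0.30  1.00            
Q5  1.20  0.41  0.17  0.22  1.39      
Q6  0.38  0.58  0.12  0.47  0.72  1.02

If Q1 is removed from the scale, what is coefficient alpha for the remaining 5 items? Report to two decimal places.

Remaining items: Q2, Q3, Q4, Q5, Q6 (k = 5).
Σσ²ᵢ = 1.37 + 0.55 + 1.00 + 1.39 + 1.02 = 5.33
Var(T) = 5.33 + 2 × 4.14 = 13.61
α (item deleted) = (5/4)·(1 − 5.33/13.61) = 0.76

α = 0.76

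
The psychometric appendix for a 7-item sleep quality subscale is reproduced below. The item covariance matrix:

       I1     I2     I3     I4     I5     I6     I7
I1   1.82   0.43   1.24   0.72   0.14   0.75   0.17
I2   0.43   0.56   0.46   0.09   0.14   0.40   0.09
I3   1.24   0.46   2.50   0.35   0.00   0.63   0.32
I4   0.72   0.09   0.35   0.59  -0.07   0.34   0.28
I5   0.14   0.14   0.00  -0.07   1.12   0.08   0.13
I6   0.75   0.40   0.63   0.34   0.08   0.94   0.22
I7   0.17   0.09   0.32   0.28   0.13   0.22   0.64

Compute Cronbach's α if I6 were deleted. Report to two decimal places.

Cronbach's α = 0.66

Remaining items: I1, I2, I3, I4, I5, I7 (k = 6).
ΣVar(i) = 1.82 + 0.56 + 2.50 + 0.59 + 1.12 + 0.64 = 7.23
Var(T) = 7.23 + 2 × 4.49 = 16.21
α (item deleted) = (6/5)·(1 − 7.23/16.21) = 0.66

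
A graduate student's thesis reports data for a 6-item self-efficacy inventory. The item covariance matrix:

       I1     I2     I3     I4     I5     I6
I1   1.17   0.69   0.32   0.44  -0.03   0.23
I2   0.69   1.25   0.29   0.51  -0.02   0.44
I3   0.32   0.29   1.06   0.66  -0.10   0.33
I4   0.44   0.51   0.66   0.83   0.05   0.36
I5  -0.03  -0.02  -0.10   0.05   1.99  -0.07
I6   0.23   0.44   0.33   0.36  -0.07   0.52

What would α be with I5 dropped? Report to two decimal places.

α = 0.80

Remaining items: I1, I2, I3, I4, I6 (k = 5).
Σσ²ᵢ = 1.17 + 1.25 + 1.06 + 0.83 + 0.52 = 4.83
total variance = 4.83 + 2 × 4.27 = 13.37
α (item deleted) = (5/4)·(1 − 4.83/13.37) = 0.80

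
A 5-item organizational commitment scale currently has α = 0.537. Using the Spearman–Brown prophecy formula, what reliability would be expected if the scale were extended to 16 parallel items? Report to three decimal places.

predicted reliability = 0.788

Length factor m = 16/5 = 3.2000
α' = m·α / (1 + (m−1)·α)
   = 16/5 × 0.537 / (1 + (16/5 − 1) × 0.537)
   = 1.7184 / 2.1814 = 0.788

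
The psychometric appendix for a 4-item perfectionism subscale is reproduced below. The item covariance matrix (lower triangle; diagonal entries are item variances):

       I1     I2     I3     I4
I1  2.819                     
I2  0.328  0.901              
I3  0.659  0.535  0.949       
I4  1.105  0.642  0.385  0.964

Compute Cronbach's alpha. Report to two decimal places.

Σσᵢ² = 2.819 + 0.901 + 0.949 + 0.964 = 5.633
Sum of off-diagonal covariances = 3.654
σ²_total = 5.633 + 2 × 3.654 = 12.941
α = (k/(k−1))·(1 − Σσᵢ²/σ²_total) = (4/3)·(1 − 5.633/12.941) = 0.75

Cronbach's alpha = 0.75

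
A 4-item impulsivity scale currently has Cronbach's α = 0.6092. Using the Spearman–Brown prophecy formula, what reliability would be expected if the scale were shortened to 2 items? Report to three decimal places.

predicted reliability = 0.438

Length factor m = 2/4 = 0.5000
α' = m·α / (1 − (1−m)·α)
   = 2/4 × 0.6092 / (1 − (1 − 2/4) × 0.6092)
   = 0.3046 / 0.6954 = 0.438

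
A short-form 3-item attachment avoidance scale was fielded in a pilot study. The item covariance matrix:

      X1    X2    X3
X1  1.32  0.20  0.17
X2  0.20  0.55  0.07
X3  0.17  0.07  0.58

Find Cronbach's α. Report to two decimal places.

Cronbach's α = 0.40

ΣVar(i) = 1.32 + 0.55 + 0.58 = 2.45
Sum of the distinct covariances = 0.44
total variance = 2.45 + 2 × 0.44 = 3.33
α = (k/(k−1))·(1 − ΣVar(i)/total variance) = (3/2)·(1 − 2.45/3.33) = 0.40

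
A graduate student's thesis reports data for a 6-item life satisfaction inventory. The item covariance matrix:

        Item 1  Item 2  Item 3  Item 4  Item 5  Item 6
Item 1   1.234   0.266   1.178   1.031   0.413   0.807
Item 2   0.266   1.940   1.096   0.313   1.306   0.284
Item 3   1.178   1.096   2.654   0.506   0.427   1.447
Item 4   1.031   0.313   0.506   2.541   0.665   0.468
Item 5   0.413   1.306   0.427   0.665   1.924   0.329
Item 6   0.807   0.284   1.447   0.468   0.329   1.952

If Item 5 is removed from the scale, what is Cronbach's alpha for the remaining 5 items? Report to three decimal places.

Remaining items: Item 1, Item 2, Item 3, Item 4, Item 6 (k = 5).
sum of item variances = 1.234 + 1.940 + 2.654 + 2.541 + 1.952 = 10.321
σ²_total = 10.321 + 2 × 7.396 = 25.113
α (item deleted) = (5/4)·(1 − 10.321/25.113) = 0.736

α = 0.736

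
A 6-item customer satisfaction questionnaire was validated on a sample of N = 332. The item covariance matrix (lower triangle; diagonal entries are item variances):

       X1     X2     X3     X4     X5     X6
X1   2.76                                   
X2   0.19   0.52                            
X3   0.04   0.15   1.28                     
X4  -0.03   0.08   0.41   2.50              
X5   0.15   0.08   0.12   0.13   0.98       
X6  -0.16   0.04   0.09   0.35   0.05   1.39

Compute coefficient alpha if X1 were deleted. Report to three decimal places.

Remaining items: X2, X3, X4, X5, X6 (k = 5).
sum of item variances = 0.52 + 1.28 + 2.50 + 0.98 + 1.39 = 6.67
Var(T) = 6.67 + 2 × 1.50 = 9.67
α (item deleted) = (5/4)·(1 − 6.67/9.67) = 0.388

coefficient alpha = 0.388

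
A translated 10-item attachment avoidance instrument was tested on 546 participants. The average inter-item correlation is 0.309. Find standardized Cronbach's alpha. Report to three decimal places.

standardized Cronbach's alpha = 0.817

Standardized α = k·r̄ / (1 + (k−1)·r̄) = 10 × 0.309 / (1 + 9 × 0.309)
  = 3.0900 / 3.7810 = 0.817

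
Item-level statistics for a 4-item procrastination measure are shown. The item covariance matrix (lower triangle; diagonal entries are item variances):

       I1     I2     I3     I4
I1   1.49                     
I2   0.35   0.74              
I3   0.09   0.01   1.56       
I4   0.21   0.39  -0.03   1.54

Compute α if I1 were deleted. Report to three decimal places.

Remaining items: I2, I3, I4 (k = 3).
Σσ²ᵢ = 0.74 + 1.56 + 1.54 = 3.84
σ²_total = 3.84 + 2 × 0.37 = 4.58
α (item deleted) = (3/2)·(1 − 3.84/4.58) = 0.242

α = 0.242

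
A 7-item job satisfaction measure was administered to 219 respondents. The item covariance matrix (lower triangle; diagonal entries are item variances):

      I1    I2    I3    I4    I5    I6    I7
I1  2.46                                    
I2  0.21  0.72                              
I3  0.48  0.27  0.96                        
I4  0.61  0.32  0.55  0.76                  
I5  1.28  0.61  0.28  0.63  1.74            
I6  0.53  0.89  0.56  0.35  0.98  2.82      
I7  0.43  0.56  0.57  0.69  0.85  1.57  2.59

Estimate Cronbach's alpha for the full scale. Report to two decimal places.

α = 0.80

sum of item variances = 2.46 + 0.72 + 0.96 + 0.76 + 1.74 + 2.82 + 2.59 = 12.05
Sum of off-diagonal covariances = 13.22
total variance = 12.05 + 2 × 13.22 = 38.49
α = (k/(k−1))·(1 − sum of item variances/total variance) = (7/6)·(1 − 12.05/38.49) = 0.80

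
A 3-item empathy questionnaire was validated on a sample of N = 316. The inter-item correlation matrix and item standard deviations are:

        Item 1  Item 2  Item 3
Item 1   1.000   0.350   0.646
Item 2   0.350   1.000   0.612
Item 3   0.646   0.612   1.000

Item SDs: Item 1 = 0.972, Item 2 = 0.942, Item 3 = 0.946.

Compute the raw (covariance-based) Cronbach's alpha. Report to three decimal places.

Σσ²ᵢ = 0.972² + 0.942² + 0.946² = 2.7271
Covariances σ_ij = r_ij · s_i · s_j:
  σ(Item 1,Item 2) = 0.350 × 0.972 × 0.942 = 0.3205
  σ(Item 1,Item 3) = 0.646 × 0.972 × 0.946 = 0.5940
  σ(Item 2,Item 3) = 0.612 × 0.942 × 0.946 = 0.5454
σ²_T = Σσ²ᵢ + 2·Σσ_ij = 2.7271 + 2 × 1.4599 = 5.6469
α = (3/2)·(1 − 2.7271/5.6469) = 0.776

α = 0.776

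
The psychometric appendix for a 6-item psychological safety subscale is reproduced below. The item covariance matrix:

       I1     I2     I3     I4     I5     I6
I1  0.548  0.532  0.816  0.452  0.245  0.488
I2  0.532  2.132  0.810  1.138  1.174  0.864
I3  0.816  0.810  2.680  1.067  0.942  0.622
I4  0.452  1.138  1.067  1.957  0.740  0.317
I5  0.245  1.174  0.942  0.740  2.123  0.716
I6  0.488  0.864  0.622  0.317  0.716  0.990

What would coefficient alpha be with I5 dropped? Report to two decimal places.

α = 0.79

Remaining items: I1, I2, I3, I4, I6 (k = 5).
ΣVar(i) = 0.548 + 2.132 + 2.680 + 1.957 + 0.990 = 8.307
σ²_total = 8.307 + 2 × 7.106 = 22.519
α (item deleted) = (5/4)·(1 − 8.307/22.519) = 0.79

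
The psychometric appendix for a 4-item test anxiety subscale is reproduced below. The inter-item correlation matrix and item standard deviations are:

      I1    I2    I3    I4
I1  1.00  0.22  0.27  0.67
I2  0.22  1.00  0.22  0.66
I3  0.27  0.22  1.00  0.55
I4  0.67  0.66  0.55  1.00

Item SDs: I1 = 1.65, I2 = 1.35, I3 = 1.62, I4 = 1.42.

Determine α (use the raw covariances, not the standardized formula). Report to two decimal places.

α = 0.74

Σσ²ᵢ = 1.65² + 1.35² + 1.62² + 1.42² = 9.1858
Covariances σ_ij = r_ij · s_i · s_j:
  σ(I1,I2) = 0.22 × 1.65 × 1.35 = 0.4901
  σ(I1,I3) = 0.27 × 1.65 × 1.62 = 0.7217
  σ(I1,I4) = 0.67 × 1.65 × 1.42 = 1.5698
  σ(I2,I3) = 0.22 × 1.35 × 1.62 = 0.4811
  σ(I2,I4) = 0.66 × 1.35 × 1.42 = 1.2652
  σ(I3,I4) = 0.55 × 1.62 × 1.42 = 1.2652
σ²_T = Σσ²ᵢ + 2·Σσ_ij = 9.1858 + 2 × 5.7931 = 20.7720
α = (4/3)·(1 − 9.1858/20.7720) = 0.74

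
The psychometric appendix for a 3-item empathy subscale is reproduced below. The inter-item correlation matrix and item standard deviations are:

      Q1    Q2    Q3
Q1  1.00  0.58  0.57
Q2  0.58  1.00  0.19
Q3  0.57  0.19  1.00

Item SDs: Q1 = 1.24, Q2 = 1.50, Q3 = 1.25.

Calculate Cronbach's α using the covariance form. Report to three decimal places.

α = 0.696

Σσ²ᵢ = 1.24² + 1.50² + 1.25² = 5.3501
Covariances σ_ij = r_ij · s_i · s_j:
  σ(Q1,Q2) = 0.58 × 1.24 × 1.50 = 1.0788
  σ(Q1,Q3) = 0.57 × 1.24 × 1.25 = 0.8835
  σ(Q2,Q3) = 0.19 × 1.50 × 1.25 = 0.3563
σ²_T = Σσ²ᵢ + 2·Σσ_ij = 5.3501 + 2 × 2.3186 = 9.9873
α = (3/2)·(1 − 5.3501/9.9873) = 0.696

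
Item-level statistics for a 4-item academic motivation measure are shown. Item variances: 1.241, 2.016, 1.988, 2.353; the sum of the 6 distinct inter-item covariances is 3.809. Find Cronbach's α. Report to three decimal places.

ΣVar(i) = 1.241 + 2.016 + 1.988 + 2.353 = 7.598
Sum of distinct covariances = 3.809
Var(T) = ΣVar(i) + 2·Σcov = 7.598 + 2 × 3.809 = 15.216
α = (4/3)·(1 − 7.598/15.216) = 0.668

α = 0.668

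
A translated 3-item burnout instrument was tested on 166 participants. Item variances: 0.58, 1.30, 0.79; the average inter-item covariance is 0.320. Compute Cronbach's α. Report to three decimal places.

Cronbach's α = 0.627

Σσ²ᵢ = 0.58 + 1.30 + 0.79 = 2.67
Sum of the 3 distinct covariances = 3 × 0.320 = 0.960
total variance = Σσ²ᵢ + 2·Σcov = 2.67 + 2 × 0.960 = 4.590
α = (3/2)·(1 − 2.67/4.590) = 0.627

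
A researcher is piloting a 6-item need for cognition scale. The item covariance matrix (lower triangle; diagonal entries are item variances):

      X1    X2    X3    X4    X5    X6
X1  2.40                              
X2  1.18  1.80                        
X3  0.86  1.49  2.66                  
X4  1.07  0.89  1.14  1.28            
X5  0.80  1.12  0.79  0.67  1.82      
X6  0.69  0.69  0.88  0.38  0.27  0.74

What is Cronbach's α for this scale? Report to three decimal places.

ΣVar(i) = 2.40 + 1.80 + 2.66 + 1.28 + 1.82 + 0.74 = 10.70
Sum of the distinct covariances = 12.92
σ²_T = 10.70 + 2 × 12.92 = 36.54
α = (k/(k−1))·(1 − ΣVar(i)/σ²_T) = (6/5)·(1 − 10.70/36.54) = 0.849

α = 0.849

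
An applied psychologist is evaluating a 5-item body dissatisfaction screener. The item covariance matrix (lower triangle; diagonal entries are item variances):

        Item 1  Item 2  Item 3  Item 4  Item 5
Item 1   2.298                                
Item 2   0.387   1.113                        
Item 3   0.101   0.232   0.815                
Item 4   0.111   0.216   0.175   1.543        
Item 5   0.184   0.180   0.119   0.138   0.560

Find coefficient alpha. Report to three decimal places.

α = 0.460

sum of item variances = 2.298 + 1.113 + 0.815 + 1.543 + 0.560 = 6.329
Σ_{i<j} σ_ij = 1.843
σ²_T = 6.329 + 2 × 1.843 = 10.015
α = (k/(k−1))·(1 − sum of item variances/σ²_T) = (5/4)·(1 − 6.329/10.015) = 0.460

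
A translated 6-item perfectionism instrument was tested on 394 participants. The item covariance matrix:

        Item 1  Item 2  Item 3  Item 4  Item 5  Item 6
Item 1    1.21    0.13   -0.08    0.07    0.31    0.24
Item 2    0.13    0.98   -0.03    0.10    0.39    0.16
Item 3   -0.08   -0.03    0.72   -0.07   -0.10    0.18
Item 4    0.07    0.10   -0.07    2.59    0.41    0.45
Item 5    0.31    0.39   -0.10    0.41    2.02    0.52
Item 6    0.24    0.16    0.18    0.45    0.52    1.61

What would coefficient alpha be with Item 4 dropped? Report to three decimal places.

α = 0.431

Remaining items: Item 1, Item 2, Item 3, Item 5, Item 6 (k = 5).
Σσᵢ² = 1.21 + 0.98 + 0.72 + 2.02 + 1.61 = 6.54
total variance = 6.54 + 2 × 1.72 = 9.98
α (item deleted) = (5/4)·(1 − 6.54/9.98) = 0.431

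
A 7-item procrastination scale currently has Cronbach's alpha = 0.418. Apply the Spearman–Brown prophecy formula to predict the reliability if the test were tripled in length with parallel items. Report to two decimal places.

predicted reliability = 0.68

Length factor m = 3
α' = m·α / (1 + (m−1)·α)
   = 3 × 0.418 / (1 + (3 − 1) × 0.418)
   = 1.2540 / 1.8360 = 0.68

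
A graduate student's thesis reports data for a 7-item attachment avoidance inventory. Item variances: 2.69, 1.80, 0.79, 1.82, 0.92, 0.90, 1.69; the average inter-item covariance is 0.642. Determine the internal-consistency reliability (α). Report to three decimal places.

Σσᵢ² = 2.69 + 1.80 + 0.79 + 1.82 + 0.92 + 0.90 + 1.69 = 10.61
Sum of the 21 distinct covariances = 21 × 0.642 = 13.482
σ²_T = Σσᵢ² + 2·Σcov = 10.61 + 2 × 13.482 = 37.574
α = (7/6)·(1 − 10.61/37.574) = 0.837

α = 0.837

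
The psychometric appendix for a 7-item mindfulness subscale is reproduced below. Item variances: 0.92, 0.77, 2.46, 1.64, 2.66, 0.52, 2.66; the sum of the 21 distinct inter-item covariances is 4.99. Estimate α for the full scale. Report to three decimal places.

α = 0.539

Σσᵢ² = 0.92 + 0.77 + 2.46 + 1.64 + 2.66 + 0.52 + 2.66 = 11.63
Sum of distinct covariances = 4.99
σ²_T = Σσᵢ² + 2·Σcov = 11.63 + 2 × 4.99 = 21.61
α = (7/6)·(1 − 11.63/21.61) = 0.539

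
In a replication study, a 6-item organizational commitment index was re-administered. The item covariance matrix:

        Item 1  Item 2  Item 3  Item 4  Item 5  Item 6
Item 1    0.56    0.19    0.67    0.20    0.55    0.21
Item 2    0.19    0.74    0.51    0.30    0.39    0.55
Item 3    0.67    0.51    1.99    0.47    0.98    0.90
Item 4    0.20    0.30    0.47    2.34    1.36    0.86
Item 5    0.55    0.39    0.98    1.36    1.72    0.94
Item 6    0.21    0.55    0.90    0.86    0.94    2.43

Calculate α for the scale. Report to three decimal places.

sum of item variances = 0.56 + 0.74 + 1.99 + 2.34 + 1.72 + 2.43 = 9.78
Σ_{i<j} σ_ij = 9.08
σ²_total = 9.78 + 2 × 9.08 = 27.94
α = (k/(k−1))·(1 − sum of item variances/σ²_total) = (6/5)·(1 − 9.78/27.94) = 0.780

α = 0.780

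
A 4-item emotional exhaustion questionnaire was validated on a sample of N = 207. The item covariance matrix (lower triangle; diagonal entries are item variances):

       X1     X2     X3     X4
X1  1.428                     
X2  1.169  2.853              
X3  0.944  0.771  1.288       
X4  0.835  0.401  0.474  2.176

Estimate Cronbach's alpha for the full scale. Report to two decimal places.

Σσ²ᵢ = 1.428 + 2.853 + 1.288 + 2.176 = 7.745
Sum of off-diagonal covariances = 4.594
σ²_T = 7.745 + 2 × 4.594 = 16.933
α = (k/(k−1))·(1 − Σσ²ᵢ/σ²_T) = (4/3)·(1 − 7.745/16.933) = 0.72

Cronbach's alpha = 0.72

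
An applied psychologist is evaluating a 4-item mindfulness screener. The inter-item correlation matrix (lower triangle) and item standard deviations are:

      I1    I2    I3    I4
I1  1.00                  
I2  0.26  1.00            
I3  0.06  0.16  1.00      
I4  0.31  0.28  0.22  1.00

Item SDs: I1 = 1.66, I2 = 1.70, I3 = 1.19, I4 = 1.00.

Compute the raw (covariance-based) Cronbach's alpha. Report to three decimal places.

Cronbach's alpha = 0.501

Σσ²ᵢ = 1.66² + 1.70² + 1.19² + 1.00² = 8.0617
Covariances σ_ij = r_ij · s_i · s_j:
  σ(I1,I2) = 0.26 × 1.66 × 1.70 = 0.7337
  σ(I1,I3) = 0.06 × 1.66 × 1.19 = 0.1185
  σ(I1,I4) = 0.31 × 1.66 × 1.00 = 0.5146
  σ(I2,I3) = 0.16 × 1.70 × 1.19 = 0.3237
  σ(I2,I4) = 0.28 × 1.70 × 1.00 = 0.4760
  σ(I3,I4) = 0.22 × 1.19 × 1.00 = 0.2618
σ²_T = Σσ²ᵢ + 2·Σσ_ij = 8.0617 + 2 × 2.4283 = 12.9183
α = (4/3)·(1 − 8.0617/12.9183) = 0.501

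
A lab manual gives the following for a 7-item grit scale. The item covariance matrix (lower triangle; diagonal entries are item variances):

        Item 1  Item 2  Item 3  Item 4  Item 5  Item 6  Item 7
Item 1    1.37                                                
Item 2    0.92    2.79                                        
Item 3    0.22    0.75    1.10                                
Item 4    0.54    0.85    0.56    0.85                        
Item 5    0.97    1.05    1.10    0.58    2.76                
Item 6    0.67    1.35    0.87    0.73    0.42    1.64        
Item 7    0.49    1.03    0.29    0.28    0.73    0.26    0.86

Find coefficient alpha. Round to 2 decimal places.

coefficient alpha = 0.84

sum of item variances = 1.37 + 2.79 + 1.10 + 0.85 + 2.76 + 1.64 + 0.86 = 11.37
Σ_{i<j} σ_ij = 14.66
σ²_T = 11.37 + 2 × 14.66 = 40.69
α = (k/(k−1))·(1 − sum of item variances/σ²_T) = (7/6)·(1 − 11.37/40.69) = 0.84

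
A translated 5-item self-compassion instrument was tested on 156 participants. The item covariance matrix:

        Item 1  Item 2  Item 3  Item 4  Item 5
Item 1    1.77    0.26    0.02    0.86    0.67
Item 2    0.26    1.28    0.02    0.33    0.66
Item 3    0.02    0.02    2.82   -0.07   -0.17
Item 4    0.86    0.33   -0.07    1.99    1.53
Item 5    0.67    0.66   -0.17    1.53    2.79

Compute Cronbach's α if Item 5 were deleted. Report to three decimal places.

α = 0.354

Remaining items: Item 1, Item 2, Item 3, Item 4 (k = 4).
Σσ²ᵢ = 1.77 + 1.28 + 2.82 + 1.99 = 7.86
total variance = 7.86 + 2 × 1.42 = 10.70
α (item deleted) = (4/3)·(1 − 7.86/10.70) = 0.354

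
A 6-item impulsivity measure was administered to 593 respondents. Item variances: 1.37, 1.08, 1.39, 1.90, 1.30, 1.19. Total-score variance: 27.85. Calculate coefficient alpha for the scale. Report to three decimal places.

ΣVar(i) = 1.37 + 1.08 + 1.39 + 1.90 + 1.30 + 1.19 = 8.23
α = (k/(k−1))·(1 − ΣVar(i)/Var(T)) = (6/5)·(1 − 8.23/27.85) = 0.845

coefficient alpha = 0.845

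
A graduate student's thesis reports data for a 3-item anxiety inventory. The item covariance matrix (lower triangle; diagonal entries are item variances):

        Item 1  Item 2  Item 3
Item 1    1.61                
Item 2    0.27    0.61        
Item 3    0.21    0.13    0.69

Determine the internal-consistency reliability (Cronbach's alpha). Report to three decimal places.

ΣVar(i) = 1.61 + 0.61 + 0.69 = 2.91
Sum of off-diagonal covariances = 0.61
Var(T) = 2.91 + 2 × 0.61 = 4.13
α = (k/(k−1))·(1 − ΣVar(i)/Var(T)) = (3/2)·(1 − 2.91/4.13) = 0.443

Cronbach's alpha = 0.443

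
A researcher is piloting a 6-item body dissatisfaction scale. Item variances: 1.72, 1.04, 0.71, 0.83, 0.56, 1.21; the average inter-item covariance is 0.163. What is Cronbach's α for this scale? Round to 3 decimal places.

sum of item variances = 1.72 + 1.04 + 0.71 + 0.83 + 0.56 + 1.21 = 6.07
Sum of the 15 distinct covariances = 15 × 0.163 = 2.445
σ²_total = sum of item variances + 2·Σcov = 6.07 + 2 × 2.445 = 10.960
α = (6/5)·(1 − 6.07/10.960) = 0.535

α = 0.535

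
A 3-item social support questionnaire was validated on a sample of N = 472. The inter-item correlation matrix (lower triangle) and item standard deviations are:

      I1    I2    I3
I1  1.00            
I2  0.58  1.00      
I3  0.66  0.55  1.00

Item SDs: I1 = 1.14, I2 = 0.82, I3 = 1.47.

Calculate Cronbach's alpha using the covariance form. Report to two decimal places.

Σσ²ᵢ = 1.14² + 0.82² + 1.47² = 4.1329
Covariances σ_ij = r_ij · s_i · s_j:
  σ(I1,I2) = 0.58 × 1.14 × 0.82 = 0.5422
  σ(I1,I3) = 0.66 × 1.14 × 1.47 = 1.1060
  σ(I2,I3) = 0.55 × 0.82 × 1.47 = 0.6630
σ²_T = Σσ²ᵢ + 2·Σσ_ij = 4.1329 + 2 × 2.3112 = 8.7553
α = (3/2)·(1 − 4.1329/8.7553) = 0.79

α = 0.79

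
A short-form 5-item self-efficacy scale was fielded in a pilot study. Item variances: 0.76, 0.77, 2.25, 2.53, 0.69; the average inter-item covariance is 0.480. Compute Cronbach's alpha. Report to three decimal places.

Cronbach's alpha = 0.723

sum of item variances = 0.76 + 0.77 + 2.25 + 2.53 + 0.69 = 7.00
Sum of the 10 distinct covariances = 10 × 0.480 = 4.800
σ²_T = sum of item variances + 2·Σcov = 7.00 + 2 × 4.800 = 16.600
α = (5/4)·(1 − 7.00/16.600) = 0.723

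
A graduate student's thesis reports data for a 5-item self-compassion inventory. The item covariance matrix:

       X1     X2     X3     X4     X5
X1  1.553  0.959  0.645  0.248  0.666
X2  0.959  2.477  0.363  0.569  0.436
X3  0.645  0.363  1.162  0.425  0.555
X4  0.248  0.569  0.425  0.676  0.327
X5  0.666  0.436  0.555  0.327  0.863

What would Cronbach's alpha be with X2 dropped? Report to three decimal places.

Cronbach's alpha = 0.765

Remaining items: X1, X3, X4, X5 (k = 4).
ΣVar(i) = 1.553 + 1.162 + 0.676 + 0.863 = 4.254
Var(T) = 4.254 + 2 × 2.866 = 9.986
α (item deleted) = (4/3)·(1 − 4.254/9.986) = 0.765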